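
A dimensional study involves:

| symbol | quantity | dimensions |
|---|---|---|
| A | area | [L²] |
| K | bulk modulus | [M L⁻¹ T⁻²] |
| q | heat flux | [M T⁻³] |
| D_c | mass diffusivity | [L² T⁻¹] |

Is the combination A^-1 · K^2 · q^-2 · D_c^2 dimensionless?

yes

Sum the exponent of each base dimension across the product:
  M: −[A]_M + 2·[K]_M − 2·[q]_M + 2·[D_c]_M = −(0) + 2·(1) − 2·(1) + 2·(0) = 0
  L: −[A]_L + 2·[K]_L − 2·[q]_L + 2·[D_c]_L = −(2) + 2·(-1) − 2·(0) + 2·(2) = 0
  T: −[A]_T + 2·[K]_T − 2·[q]_T + 2·[D_c]_T = −(0) + 2·(-2) − 2·(-3) + 2·(-1) = 0
All base exponents vanish — dimensionless.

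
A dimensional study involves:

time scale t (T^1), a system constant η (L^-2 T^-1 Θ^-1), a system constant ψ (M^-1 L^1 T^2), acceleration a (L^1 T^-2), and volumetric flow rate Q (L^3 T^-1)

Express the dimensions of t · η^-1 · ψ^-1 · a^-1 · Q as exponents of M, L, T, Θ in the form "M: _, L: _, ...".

Collect each base-dimension exponent across the product:
  M: (0) − (0) − (-1) − (0) + (0) = 1
  L: (0) − (-2) − (1) − (1) + (3) = 3
  T: (1) − (-1) − (2) − (-2) + (-1) = 1
  Θ: (0) − (-1) − (0) − (0) + (0) = 1
So the dimensions are [M L³ T Θ].

M: 1, L: 3, T: 1, Θ: 1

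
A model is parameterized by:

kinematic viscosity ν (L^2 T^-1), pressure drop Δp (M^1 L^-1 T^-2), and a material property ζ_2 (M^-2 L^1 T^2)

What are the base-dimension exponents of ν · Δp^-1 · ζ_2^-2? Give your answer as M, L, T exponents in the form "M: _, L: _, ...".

Collect each base-dimension exponent across the product:
  M: (0) − (1) − 2·(-2) = 3
  L: (2) − (-1) − 2·(1) = 1
  T: (-1) − (-2) − 2·(2) = -3
So the dimensions are [M³ L T⁻³].

M: 3, L: 1, T: -3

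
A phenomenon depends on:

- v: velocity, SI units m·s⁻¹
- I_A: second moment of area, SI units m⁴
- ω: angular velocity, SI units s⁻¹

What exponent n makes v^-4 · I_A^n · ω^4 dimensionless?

Balance the L exponent: (4)·n from I_A, plus −4·(1) + 4·(0) = -4 from the rest, must sum to zero.
4n − 4 = 0, so n = 1.

1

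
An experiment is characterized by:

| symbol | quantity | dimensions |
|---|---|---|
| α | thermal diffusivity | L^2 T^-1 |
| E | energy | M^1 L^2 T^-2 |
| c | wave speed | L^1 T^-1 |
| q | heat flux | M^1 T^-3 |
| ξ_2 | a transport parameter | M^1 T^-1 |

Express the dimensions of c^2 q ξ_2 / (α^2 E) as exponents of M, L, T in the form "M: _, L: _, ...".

M: 1, L: -4, T: -2

Collect each base-dimension exponent across the product:
  M: −2·(0) − (1) + 2·(0) + (1) + (1) = 1
  L: −2·(2) − (2) + 2·(1) + (0) + (0) = -4
  T: −2·(-1) − (-2) + 2·(-1) + (-3) + (-1) = -2
So the dimensions are [M L⁻⁴ T⁻²].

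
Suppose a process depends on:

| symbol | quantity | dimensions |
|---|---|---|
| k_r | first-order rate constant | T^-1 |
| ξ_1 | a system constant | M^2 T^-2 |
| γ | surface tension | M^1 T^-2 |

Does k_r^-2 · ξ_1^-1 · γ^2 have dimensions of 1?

Sum the exponent of each base dimension across the product:
  M: −2·[k_r]_M − [ξ_1]_M + 2·[γ]_M = −2·(0) − (2) + 2·(1) = 0
  L: −2·[k_r]_L − [ξ_1]_L + 2·[γ]_L = −2·(0) − (0) + 2·(0) = 0
  T: −2·[k_r]_T − [ξ_1]_T + 2·[γ]_T = −2·(-1) − (-2) + 2·(-2) = 0
All base exponents vanish — dimensionless.

yes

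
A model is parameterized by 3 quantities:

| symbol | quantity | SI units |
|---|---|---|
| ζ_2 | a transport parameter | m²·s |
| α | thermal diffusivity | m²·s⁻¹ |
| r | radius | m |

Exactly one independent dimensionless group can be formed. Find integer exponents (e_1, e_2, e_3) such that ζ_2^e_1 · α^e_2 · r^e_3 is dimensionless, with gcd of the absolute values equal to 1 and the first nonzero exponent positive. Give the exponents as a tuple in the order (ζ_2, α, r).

(1, 1, -4)

L: e_1·(2) + e_2·(2) + e_3·(1) = 0
T: e_1·(1) + e_2·(-1) + e_3·(0) = 0
Solving this homogeneous linear system for the smallest-integer solution (first nonzero entry positive) gives (1, 1, -4).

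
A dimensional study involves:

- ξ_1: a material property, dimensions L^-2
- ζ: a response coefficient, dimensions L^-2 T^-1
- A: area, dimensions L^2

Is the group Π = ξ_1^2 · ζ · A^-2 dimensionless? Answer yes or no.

Sum the exponent of each base dimension across the product:
  L: 2·[ξ_1]_L + [ζ]_L − 2·[A]_L = 2·(-2) + (-2) − 2·(2) = -10
  T: 2·[ξ_1]_T + [ζ]_T − 2·[A]_T = 2·(0) + (-1) − 2·(0) = -1
Net dimensions [L⁻¹⁰ T⁻¹] ≠ [1] — not dimensionless.

no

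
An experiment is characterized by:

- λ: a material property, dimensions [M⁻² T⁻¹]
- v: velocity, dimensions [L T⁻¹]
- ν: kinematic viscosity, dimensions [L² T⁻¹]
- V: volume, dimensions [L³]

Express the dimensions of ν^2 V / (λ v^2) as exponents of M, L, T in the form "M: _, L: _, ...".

M: 2, L: 5, T: 1

Collect each base-dimension exponent across the product:
  M: −(-2) − 2·(0) + 2·(0) + (0) = 2
  L: −(0) − 2·(1) + 2·(2) + (3) = 5
  T: −(-1) − 2·(-1) + 2·(-1) + (0) = 1
So the dimensions are [M² L⁵ T].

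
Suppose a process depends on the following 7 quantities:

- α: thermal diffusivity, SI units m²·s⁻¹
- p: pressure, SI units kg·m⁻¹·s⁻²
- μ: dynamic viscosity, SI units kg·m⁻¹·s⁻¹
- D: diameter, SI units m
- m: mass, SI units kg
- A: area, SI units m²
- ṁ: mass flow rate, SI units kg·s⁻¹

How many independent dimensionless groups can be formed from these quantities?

There are 7 variables and 3 base dimensions (M, L, T).
The dimension matrix has rank 3.
Independent dimensionless groups: 7 − 3 = 4.

4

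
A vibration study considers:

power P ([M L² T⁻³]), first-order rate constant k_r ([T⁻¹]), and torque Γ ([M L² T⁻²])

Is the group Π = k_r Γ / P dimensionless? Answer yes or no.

yes

Sum the exponent of each base dimension across the product:
  M: −[P]_M + [k_r]_M + [Γ]_M = −(1) + (0) + (1) = 0
  L: −[P]_L + [k_r]_L + [Γ]_L = −(2) + (0) + (2) = 0
  T: −[P]_T + [k_r]_T + [Γ]_T = −(-3) + (-1) + (-2) = 0
All base exponents vanish — dimensionless.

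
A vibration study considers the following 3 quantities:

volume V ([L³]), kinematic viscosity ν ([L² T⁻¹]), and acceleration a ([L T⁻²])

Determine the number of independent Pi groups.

1

There are 3 variables and 2 base dimensions (L, T).
The dimension matrix has rank 2.
Independent dimensionless groups: 3 − 2 = 1.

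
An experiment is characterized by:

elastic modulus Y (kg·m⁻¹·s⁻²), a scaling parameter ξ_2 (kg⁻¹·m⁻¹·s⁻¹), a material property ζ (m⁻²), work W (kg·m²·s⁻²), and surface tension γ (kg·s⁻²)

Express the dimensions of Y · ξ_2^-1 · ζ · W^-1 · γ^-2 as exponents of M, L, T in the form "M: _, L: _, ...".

M: -1, L: -4, T: 5

Collect each base-dimension exponent across the product:
  M: (1) − (-1) + (0) − (1) − 2·(1) = -1
  L: (-1) − (-1) + (-2) − (2) − 2·(0) = -4
  T: (-2) − (-1) + (0) − (-2) − 2·(-2) = 5
So the dimensions are [M⁻¹ L⁻⁴ T⁵].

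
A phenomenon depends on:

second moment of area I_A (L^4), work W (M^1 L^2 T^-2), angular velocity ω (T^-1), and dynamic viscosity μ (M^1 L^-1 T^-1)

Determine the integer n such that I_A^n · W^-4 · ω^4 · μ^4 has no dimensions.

Balance the L exponent: (4)·n from I_A, plus −4·(2) + 4·(0) + 4·(-1) = -12 from the rest, must sum to zero.
4n − 12 = 0, so n = 3.

3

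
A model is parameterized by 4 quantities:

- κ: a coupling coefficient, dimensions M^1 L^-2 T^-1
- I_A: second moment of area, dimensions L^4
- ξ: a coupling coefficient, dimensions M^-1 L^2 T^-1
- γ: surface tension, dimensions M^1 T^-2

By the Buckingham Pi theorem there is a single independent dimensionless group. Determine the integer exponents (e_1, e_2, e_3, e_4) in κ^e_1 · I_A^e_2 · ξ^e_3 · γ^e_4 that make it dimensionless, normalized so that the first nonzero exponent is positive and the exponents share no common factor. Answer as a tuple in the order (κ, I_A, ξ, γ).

(3, 1, 1, -2)

M: e_1·(1) + e_2·(0) + e_3·(-1) + e_4·(1) = 0
L: e_1·(-2) + e_2·(4) + e_3·(2) + e_4·(0) = 0
T: e_1·(-1) + e_2·(0) + e_3·(-1) + e_4·(-2) = 0
Solving this homogeneous linear system for the smallest-integer solution (first nonzero entry positive) gives (3, 1, 1, -2).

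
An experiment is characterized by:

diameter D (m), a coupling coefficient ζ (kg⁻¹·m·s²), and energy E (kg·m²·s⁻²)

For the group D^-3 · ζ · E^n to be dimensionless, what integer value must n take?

1

Balance the M exponent: (1)·n from E, plus −3·(0) + (-1) = -1 from the rest, must sum to zero.
n − 1 = 0, so n = 1.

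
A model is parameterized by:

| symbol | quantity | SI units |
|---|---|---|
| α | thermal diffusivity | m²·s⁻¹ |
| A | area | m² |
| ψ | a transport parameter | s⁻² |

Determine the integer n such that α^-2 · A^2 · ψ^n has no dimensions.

Balance the T exponent: (-2)·n from ψ, plus −2·(-1) + 2·(0) = 2 from the rest, must sum to zero.
-2n + 2 = 0, so n = 1.

1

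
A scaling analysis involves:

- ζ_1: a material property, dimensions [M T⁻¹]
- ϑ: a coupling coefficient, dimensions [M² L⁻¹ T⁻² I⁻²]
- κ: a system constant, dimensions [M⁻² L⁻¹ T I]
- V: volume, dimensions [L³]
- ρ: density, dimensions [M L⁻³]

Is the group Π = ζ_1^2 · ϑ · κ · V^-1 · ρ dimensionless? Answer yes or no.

no

Sum the exponent of each base dimension across the product:
  M: 2·[ζ_1]_M + [ϑ]_M + [κ]_M − [V]_M + [ρ]_M = 2·(1) + (2) + (-2) − (0) + (1) = 3
  L: 2·[ζ_1]_L + [ϑ]_L + [κ]_L − [V]_L + [ρ]_L = 2·(0) + (-1) + (-1) − (3) + (-3) = -8
  T: 2·[ζ_1]_T + [ϑ]_T + [κ]_T − [V]_T + [ρ]_T = 2·(-1) + (-2) + (1) − (0) + (0) = -3
  I: 2·[ζ_1]_I + [ϑ]_I + [κ]_I − [V]_I + [ρ]_I = 2·(0) + (-2) + (1) − (0) + (0) = -1
Net dimensions [M³ L⁻⁸ T⁻³ I⁻¹] ≠ [1] — not dimensionless.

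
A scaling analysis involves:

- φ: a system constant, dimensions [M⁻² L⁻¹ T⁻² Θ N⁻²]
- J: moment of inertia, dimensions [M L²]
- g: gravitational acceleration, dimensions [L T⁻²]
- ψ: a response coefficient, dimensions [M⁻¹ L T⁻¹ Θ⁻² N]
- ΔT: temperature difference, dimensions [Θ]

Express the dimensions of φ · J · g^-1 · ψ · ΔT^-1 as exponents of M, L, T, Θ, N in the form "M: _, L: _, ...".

M: -2, L: 1, T: -1, Θ: -2, N: -1

Collect each base-dimension exponent across the product:
  M: (-2) + (1) − (0) + (-1) − (0) = -2
  L: (-1) + (2) − (1) + (1) − (0) = 1
  T: (-2) + (0) − (-2) + (-1) − (0) = -1
  Θ: (1) + (0) − (0) + (-2) − (1) = -2
  N: (-2) + (0) − (0) + (1) − (0) = -1
So the dimensions are [M⁻² L T⁻¹ Θ⁻² N⁻¹].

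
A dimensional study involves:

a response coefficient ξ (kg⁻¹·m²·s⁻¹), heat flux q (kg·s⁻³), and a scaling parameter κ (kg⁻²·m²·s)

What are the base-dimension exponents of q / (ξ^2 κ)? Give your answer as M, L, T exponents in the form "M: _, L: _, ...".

M: 5, L: -6, T: -2

Collect each base-dimension exponent across the product:
  M: −2·(-1) + (1) − (-2) = 5
  L: −2·(2) + (0) − (2) = -6
  T: −2·(-1) + (-3) − (1) = -2
So the dimensions are [M⁵ L⁻⁶ T⁻²].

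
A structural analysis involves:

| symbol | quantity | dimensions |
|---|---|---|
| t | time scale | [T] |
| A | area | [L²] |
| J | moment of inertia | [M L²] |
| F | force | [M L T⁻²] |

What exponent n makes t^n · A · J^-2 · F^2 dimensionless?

4

Balance the T exponent: (1)·n from t, plus (0) − 2·(0) + 2·(-2) = -4 from the rest, must sum to zero.
n − 4 = 0, so n = 4.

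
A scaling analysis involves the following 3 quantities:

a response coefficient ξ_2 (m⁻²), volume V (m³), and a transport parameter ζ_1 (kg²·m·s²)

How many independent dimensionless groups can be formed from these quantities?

There are 3 variables and 3 base dimensions (M, L, T).
The dimension matrix has rank 2 (less than 3: the dimension vectors are linearly dependent).
Independent dimensionless groups: 3 − 2 = 1.

1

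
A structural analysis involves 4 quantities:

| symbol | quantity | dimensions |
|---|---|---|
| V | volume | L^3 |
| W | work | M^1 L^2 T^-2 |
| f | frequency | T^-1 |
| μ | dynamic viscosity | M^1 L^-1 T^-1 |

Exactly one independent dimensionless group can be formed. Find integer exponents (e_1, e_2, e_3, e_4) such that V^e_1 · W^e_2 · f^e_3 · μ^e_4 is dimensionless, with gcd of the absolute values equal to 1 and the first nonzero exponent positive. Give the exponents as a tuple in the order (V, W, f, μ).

M: e_1·(0) + e_2·(1) + e_3·(0) + e_4·(1) = 0
L: e_1·(3) + e_2·(2) + e_3·(0) + e_4·(-1) = 0
T: e_1·(0) + e_2·(-2) + e_3·(-1) + e_4·(-1) = 0
Solving this homogeneous linear system for the smallest-integer solution (first nonzero entry positive) gives (1, -1, 1, 1).

(1, -1, 1, 1)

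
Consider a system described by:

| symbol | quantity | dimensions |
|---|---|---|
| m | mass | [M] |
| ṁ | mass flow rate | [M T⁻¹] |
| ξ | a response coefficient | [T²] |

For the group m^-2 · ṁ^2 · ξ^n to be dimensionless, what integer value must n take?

Balance the T exponent: (2)·n from ξ, plus −2·(0) + 2·(-1) = -2 from the rest, must sum to zero.
2n − 2 = 0, so n = 1.

1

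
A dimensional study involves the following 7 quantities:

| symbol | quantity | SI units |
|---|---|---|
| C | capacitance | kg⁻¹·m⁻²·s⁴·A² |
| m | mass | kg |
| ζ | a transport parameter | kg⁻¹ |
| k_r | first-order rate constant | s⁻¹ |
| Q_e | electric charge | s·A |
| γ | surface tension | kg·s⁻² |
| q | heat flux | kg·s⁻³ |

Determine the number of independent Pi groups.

There are 7 variables and 4 base dimensions (M, L, T, I).
The dimension matrix has rank 4.
Independent dimensionless groups: 7 − 4 = 3.

3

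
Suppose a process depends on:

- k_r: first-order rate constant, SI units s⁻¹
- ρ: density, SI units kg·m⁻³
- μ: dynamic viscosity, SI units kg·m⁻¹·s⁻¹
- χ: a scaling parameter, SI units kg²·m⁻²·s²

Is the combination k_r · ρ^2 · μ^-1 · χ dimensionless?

Sum the exponent of each base dimension across the product:
  M: [k_r]_M + 2·[ρ]_M − [μ]_M + [χ]_M = (0) + 2·(1) − (1) + (2) = 3
  L: [k_r]_L + 2·[ρ]_L − [μ]_L + [χ]_L = (0) + 2·(-3) − (-1) + (-2) = -7
  T: [k_r]_T + 2·[ρ]_T − [μ]_T + [χ]_T = (-1) + 2·(0) − (-1) + (2) = 2
Net dimensions [M³ L⁻⁷ T²] ≠ [1] — not dimensionless.

no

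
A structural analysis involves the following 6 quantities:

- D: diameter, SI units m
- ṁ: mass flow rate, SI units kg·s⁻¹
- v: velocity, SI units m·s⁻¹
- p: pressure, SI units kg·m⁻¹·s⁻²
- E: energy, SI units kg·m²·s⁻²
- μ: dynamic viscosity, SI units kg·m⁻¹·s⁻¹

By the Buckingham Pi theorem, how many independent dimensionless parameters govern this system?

There are 6 variables and 3 base dimensions (M, L, T).
The dimension matrix has rank 3.
Independent dimensionless groups: 6 − 3 = 3.

3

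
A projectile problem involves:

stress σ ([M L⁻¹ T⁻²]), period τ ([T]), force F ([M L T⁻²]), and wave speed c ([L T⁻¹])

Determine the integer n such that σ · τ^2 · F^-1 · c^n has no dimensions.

2

Balance the L exponent: (1)·n from c, plus (-1) + 2·(0) − (1) = -2 from the rest, must sum to zero.
n − 2 = 0, so n = 2.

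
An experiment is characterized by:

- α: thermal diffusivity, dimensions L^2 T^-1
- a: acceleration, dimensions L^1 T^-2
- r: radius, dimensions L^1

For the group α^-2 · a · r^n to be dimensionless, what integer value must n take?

Balance the L exponent: (1)·n from r, plus −2·(2) + (1) = -3 from the rest, must sum to zero.
n − 3 = 0, so n = 3.

3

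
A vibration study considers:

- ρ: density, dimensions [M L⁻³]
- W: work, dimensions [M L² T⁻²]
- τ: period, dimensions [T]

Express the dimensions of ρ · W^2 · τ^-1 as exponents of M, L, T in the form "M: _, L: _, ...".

Collect each base-dimension exponent across the product:
  M: (1) + 2·(1) − (0) = 3
  L: (-3) + 2·(2) − (0) = 1
  T: (0) + 2·(-2) − (1) = -5
So the dimensions are [M³ L T⁻⁵].

M: 3, L: 1, T: -5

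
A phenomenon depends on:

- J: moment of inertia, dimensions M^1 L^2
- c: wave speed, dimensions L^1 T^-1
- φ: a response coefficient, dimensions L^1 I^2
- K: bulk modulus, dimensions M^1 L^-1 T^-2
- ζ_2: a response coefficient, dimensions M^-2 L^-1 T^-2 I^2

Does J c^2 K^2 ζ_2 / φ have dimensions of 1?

no

Sum the exponent of each base dimension across the product:
  M: [J]_M + 2·[c]_M − [φ]_M + 2·[K]_M + [ζ_2]_M = (1) + 2·(0) − (0) + 2·(1) + (-2) = 1
  L: [J]_L + 2·[c]_L − [φ]_L + 2·[K]_L + [ζ_2]_L = (2) + 2·(1) − (1) + 2·(-1) + (-1) = 0
  T: [J]_T + 2·[c]_T − [φ]_T + 2·[K]_T + [ζ_2]_T = (0) + 2·(-1) − (0) + 2·(-2) + (-2) = -8
  I: [J]_I + 2·[c]_I − [φ]_I + 2·[K]_I + [ζ_2]_I = (0) + 2·(0) − (2) + 2·(0) + (2) = 0
Net dimensions [M T⁻⁸] ≠ [1] — not dimensionless.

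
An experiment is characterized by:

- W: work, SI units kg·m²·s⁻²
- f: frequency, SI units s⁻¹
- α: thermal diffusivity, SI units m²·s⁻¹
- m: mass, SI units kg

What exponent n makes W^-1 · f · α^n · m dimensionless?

Balance the L exponent: (2)·n from α, plus −(2) + (0) + (0) = -2 from the rest, must sum to zero.
2n − 2 = 0, so n = 1.

1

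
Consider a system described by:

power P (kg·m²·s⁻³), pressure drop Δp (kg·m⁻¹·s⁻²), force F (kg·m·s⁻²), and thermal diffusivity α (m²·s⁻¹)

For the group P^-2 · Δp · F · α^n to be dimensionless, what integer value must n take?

Balance the L exponent: (2)·n from α, plus −2·(2) + (-1) + (1) = -4 from the rest, must sum to zero.
2n − 4 = 0, so n = 2.

2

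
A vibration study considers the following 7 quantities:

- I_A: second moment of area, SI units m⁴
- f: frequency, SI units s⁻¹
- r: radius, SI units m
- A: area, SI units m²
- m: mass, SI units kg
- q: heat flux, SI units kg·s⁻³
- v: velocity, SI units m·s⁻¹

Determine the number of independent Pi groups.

There are 7 variables and 3 base dimensions (M, L, T).
The dimension matrix has rank 3.
Independent dimensionless groups: 7 − 3 = 4.

4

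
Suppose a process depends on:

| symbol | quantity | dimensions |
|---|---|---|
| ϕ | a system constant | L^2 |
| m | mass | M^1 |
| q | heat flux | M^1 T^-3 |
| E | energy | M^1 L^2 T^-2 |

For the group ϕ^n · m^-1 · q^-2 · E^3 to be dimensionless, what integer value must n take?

-3

Balance the L exponent: (2)·n from ϕ, plus −(0) − 2·(0) + 3·(2) = 6 from the rest, must sum to zero.
2n + 6 = 0, so n = -3.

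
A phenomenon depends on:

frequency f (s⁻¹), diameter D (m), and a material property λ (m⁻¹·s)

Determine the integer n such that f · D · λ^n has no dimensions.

Balance the L exponent: (-1)·n from λ, plus (0) + (1) = 1 from the rest, must sum to zero.
−n + 1 = 0, so n = 1.

1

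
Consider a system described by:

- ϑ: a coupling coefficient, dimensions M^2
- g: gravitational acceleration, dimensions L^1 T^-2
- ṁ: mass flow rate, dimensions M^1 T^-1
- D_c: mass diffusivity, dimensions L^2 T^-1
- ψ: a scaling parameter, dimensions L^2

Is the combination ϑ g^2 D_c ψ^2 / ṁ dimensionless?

Sum the exponent of each base dimension across the product:
  M: [ϑ]_M + 2·[g]_M − [ṁ]_M + [D_c]_M + 2·[ψ]_M = (2) + 2·(0) − (1) + (0) + 2·(0) = 1
  L: [ϑ]_L + 2·[g]_L − [ṁ]_L + [D_c]_L + 2·[ψ]_L = (0) + 2·(1) − (0) + (2) + 2·(2) = 8
  T: [ϑ]_T + 2·[g]_T − [ṁ]_T + [D_c]_T + 2·[ψ]_T = (0) + 2·(-2) − (-1) + (-1) + 2·(0) = -4
Net dimensions [M L⁸ T⁻⁴] ≠ [1] — not dimensionless.

no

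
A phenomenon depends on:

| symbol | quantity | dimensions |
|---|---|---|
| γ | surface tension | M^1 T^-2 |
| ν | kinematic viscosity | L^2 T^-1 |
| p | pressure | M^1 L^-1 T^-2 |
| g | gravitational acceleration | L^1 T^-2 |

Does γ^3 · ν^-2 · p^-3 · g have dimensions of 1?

Sum the exponent of each base dimension across the product:
  M: 3·[γ]_M − 2·[ν]_M − 3·[p]_M + [g]_M = 3·(1) − 2·(0) − 3·(1) + (0) = 0
  L: 3·[γ]_L − 2·[ν]_L − 3·[p]_L + [g]_L = 3·(0) − 2·(2) − 3·(-1) + (1) = 0
  T: 3·[γ]_T − 2·[ν]_T − 3·[p]_T + [g]_T = 3·(-2) − 2·(-1) − 3·(-2) + (-2) = 0
All base exponents vanish — dimensionless.

yes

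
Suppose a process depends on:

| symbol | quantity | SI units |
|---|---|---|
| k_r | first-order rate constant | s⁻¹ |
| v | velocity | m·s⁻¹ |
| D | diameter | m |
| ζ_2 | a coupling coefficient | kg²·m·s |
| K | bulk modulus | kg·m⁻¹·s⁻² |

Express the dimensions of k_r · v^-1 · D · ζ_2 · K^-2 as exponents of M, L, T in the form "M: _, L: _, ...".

M: 0, L: 3, T: 5

Collect each base-dimension exponent across the product:
  M: (0) − (0) + (0) + (2) − 2·(1) = 0
  L: (0) − (1) + (1) + (1) − 2·(-1) = 3
  T: (-1) − (-1) + (0) + (1) − 2·(-2) = 5
So the dimensions are [L³ T⁵].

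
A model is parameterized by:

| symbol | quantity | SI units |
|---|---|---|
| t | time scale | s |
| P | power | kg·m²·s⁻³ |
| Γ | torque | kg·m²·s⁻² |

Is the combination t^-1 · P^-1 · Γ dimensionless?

Sum the exponent of each base dimension across the product:
  M: −[t]_M − [P]_M + [Γ]_M = −(0) − (1) + (1) = 0
  L: −[t]_L − [P]_L + [Γ]_L = −(0) − (2) + (2) = 0
  T: −[t]_T − [P]_T + [Γ]_T = −(1) − (-3) + (-2) = 0
All base exponents vanish — dimensionless.

yes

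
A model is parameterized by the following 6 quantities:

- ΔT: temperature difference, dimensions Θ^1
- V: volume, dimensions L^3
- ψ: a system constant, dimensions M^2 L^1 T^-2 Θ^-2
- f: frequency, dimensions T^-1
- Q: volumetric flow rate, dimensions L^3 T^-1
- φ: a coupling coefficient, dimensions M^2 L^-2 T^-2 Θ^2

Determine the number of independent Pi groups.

There are 6 variables and 4 base dimensions (M, L, T, Θ).
The dimension matrix has rank 4.
Independent dimensionless groups: 6 − 4 = 2.

2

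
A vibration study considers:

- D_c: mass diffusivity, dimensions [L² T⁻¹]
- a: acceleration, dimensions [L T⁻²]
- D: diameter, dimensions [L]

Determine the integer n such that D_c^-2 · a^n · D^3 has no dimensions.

Balance the L exponent: (1)·n from a, plus −2·(2) + 3·(1) = -1 from the rest, must sum to zero.
n − 1 = 0, so n = 1.

1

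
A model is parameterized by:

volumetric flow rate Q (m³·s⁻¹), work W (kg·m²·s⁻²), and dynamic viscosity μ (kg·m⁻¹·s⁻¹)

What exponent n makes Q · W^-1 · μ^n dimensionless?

Balance the M exponent: (1)·n from μ, plus (0) − (1) = -1 from the rest, must sum to zero.
n − 1 = 0, so n = 1.

1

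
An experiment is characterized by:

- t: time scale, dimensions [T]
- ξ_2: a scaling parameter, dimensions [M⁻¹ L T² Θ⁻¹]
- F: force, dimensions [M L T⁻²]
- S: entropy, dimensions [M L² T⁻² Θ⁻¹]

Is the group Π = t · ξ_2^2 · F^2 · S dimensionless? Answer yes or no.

no

Sum the exponent of each base dimension across the product:
  M: [t]_M + 2·[ξ_2]_M + 2·[F]_M + [S]_M = (0) + 2·(-1) + 2·(1) + (1) = 1
  L: [t]_L + 2·[ξ_2]_L + 2·[F]_L + [S]_L = (0) + 2·(1) + 2·(1) + (2) = 6
  T: [t]_T + 2·[ξ_2]_T + 2·[F]_T + [S]_T = (1) + 2·(2) + 2·(-2) + (-2) = -1
  Θ: [t]_Θ + 2·[ξ_2]_Θ + 2·[F]_Θ + [S]_Θ = (0) + 2·(-1) + 2·(0) + (-1) = -3
Net dimensions [M L⁶ T⁻¹ Θ⁻³] ≠ [1] — not dimensionless.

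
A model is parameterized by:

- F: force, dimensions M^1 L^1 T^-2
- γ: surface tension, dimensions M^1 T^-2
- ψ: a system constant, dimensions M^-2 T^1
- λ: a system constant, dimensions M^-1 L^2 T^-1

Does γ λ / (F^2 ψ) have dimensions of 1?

yes

Sum the exponent of each base dimension across the product:
  M: −2·[F]_M + [γ]_M − [ψ]_M + [λ]_M = −2·(1) + (1) − (-2) + (-1) = 0
  L: −2·[F]_L + [γ]_L − [ψ]_L + [λ]_L = −2·(1) + (0) − (0) + (2) = 0
  T: −2·[F]_T + [γ]_T − [ψ]_T + [λ]_T = −2·(-2) + (-2) − (1) + (-1) = 0
All base exponents vanish — dimensionless.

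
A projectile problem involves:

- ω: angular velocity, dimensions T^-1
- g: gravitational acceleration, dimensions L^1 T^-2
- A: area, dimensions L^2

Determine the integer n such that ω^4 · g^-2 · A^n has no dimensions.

1

Balance the L exponent: (2)·n from A, plus 4·(0) − 2·(1) = -2 from the rest, must sum to zero.
2n − 2 = 0, so n = 1.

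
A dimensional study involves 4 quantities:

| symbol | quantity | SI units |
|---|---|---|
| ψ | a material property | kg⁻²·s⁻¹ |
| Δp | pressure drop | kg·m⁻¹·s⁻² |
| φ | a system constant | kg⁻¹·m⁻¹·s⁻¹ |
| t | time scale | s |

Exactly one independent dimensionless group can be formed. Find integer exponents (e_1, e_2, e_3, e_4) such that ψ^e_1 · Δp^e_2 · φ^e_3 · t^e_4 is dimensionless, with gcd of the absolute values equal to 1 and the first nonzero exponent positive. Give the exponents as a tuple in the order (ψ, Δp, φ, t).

M: e_1·(-2) + e_2·(1) + e_3·(-1) + e_4·(0) = 0
L: e_1·(0) + e_2·(-1) + e_3·(-1) + e_4·(0) = 0
T: e_1·(-1) + e_2·(-2) + e_3·(-1) + e_4·(1) = 0
Solving this homogeneous linear system for the smallest-integer solution (first nonzero entry positive) gives (1, 1, -1, 2).

(1, 1, -1, 2)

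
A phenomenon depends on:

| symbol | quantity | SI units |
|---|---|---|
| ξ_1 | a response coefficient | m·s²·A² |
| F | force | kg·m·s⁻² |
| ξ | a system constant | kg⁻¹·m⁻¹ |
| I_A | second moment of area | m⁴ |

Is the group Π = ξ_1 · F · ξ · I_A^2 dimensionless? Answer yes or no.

Sum the exponent of each base dimension across the product:
  M: [ξ_1]_M + [F]_M + [ξ]_M + 2·[I_A]_M = (0) + (1) + (-1) + 2·(0) = 0
  L: [ξ_1]_L + [F]_L + [ξ]_L + 2·[I_A]_L = (1) + (1) + (-1) + 2·(4) = 9
  T: [ξ_1]_T + [F]_T + [ξ]_T + 2·[I_A]_T = (2) + (-2) + (0) + 2·(0) = 0
  I: [ξ_1]_I + [F]_I + [ξ]_I + 2·[I_A]_I = (2) + (0) + (0) + 2·(0) = 2
Net dimensions [L⁹ I²] ≠ [1] — not dimensionless.

no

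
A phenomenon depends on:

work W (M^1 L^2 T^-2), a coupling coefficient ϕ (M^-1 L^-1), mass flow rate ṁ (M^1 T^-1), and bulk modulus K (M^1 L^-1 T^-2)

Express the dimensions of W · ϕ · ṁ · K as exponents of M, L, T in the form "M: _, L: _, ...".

Collect each base-dimension exponent across the product:
  M: (1) + (-1) + (1) + (1) = 2
  L: (2) + (-1) + (0) + (-1) = 0
  T: (-2) + (0) + (-1) + (-2) = -5
So the dimensions are [M² T⁻⁵].

M: 2, L: 0, T: -5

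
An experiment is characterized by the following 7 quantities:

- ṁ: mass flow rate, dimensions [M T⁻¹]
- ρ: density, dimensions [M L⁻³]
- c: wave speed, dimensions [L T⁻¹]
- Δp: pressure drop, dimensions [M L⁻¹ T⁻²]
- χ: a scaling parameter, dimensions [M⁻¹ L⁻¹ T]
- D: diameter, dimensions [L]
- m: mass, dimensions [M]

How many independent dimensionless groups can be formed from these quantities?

There are 7 variables and 3 base dimensions (M, L, T).
The dimension matrix has rank 3.
Independent dimensionless groups: 7 − 3 = 4.

4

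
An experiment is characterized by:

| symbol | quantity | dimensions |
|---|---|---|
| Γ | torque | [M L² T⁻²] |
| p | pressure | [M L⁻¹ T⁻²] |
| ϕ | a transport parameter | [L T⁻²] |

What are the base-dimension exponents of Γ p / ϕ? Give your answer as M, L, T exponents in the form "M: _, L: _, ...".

M: 2, L: 0, T: -2

Collect each base-dimension exponent across the product:
  M: (1) + (1) − (0) = 2
  L: (2) + (-1) − (1) = 0
  T: (-2) + (-2) − (-2) = -2
So the dimensions are [M² T⁻²].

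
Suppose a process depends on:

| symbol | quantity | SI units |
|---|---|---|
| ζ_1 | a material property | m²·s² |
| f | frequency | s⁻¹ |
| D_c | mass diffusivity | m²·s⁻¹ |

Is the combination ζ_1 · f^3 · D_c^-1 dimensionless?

Sum the exponent of each base dimension across the product:
  L: [ζ_1]_L + 3·[f]_L − [D_c]_L = (2) + 3·(0) − (2) = 0
  T: [ζ_1]_T + 3·[f]_T − [D_c]_T = (2) + 3·(-1) − (-1) = 0
All base exponents vanish — dimensionless.

yes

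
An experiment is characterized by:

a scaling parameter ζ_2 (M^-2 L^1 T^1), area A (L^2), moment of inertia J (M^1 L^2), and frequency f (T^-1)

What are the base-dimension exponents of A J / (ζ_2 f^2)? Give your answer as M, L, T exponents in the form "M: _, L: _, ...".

Collect each base-dimension exponent across the product:
  M: −(-2) + (0) + (1) − 2·(0) = 3
  L: −(1) + (2) + (2) − 2·(0) = 3
  T: −(1) + (0) + (0) − 2·(-1) = 1
So the dimensions are [M³ L³ T].

M: 3, L: 3, T: 1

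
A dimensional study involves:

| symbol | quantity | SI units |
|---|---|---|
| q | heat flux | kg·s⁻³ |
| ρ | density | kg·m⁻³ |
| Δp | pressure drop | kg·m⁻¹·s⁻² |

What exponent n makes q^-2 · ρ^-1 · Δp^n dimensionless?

Balance the M exponent: (1)·n from Δp, plus −2·(1) − (1) = -3 from the rest, must sum to zero.
n − 3 = 0, so n = 3.

3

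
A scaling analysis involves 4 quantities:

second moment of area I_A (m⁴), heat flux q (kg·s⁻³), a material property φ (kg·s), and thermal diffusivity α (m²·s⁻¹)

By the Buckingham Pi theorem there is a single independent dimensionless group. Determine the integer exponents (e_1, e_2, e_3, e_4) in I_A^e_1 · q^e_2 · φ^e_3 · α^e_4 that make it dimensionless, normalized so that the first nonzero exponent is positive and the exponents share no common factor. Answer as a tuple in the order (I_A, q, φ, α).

(2, 1, -1, -4)

M: e_1·(0) + e_2·(1) + e_3·(1) + e_4·(0) = 0
L: e_1·(4) + e_2·(0) + e_3·(0) + e_4·(2) = 0
T: e_1·(0) + e_2·(-3) + e_3·(1) + e_4·(-1) = 0
Solving this homogeneous linear system for the smallest-integer solution (first nonzero entry positive) gives (2, 1, -1, -4).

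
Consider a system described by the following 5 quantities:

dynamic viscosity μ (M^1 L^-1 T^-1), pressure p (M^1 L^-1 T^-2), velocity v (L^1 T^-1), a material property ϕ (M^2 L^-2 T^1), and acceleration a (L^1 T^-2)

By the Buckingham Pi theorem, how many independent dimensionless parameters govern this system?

There are 5 variables and 3 base dimensions (M, L, T).
The dimension matrix has rank 3.
Independent dimensionless groups: 5 − 3 = 2.

2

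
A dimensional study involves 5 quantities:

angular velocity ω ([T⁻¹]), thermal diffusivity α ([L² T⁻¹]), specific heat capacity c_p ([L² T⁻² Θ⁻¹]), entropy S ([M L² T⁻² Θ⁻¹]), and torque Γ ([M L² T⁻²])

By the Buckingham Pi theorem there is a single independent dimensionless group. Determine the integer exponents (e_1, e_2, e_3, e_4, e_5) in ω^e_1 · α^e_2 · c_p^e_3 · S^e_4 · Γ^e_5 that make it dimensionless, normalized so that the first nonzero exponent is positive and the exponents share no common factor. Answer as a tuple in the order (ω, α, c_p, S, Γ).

M: e_1·(0) + e_2·(0) + e_3·(0) + e_4·(1) + e_5·(1) = 0
L: e_1·(0) + e_2·(2) + e_3·(2) + e_4·(2) + e_5·(2) = 0
T: e_1·(-1) + e_2·(-1) + e_3·(-2) + e_4·(-2) + e_5·(-2) = 0
Θ: e_1·(0) + e_2·(0) + e_3·(-1) + e_4·(-1) + e_5·(0) = 0
Solving this homogeneous linear system for the smallest-integer solution (first nonzero entry positive) gives (1, 1, -1, 1, -1).

(1, 1, -1, 1, -1)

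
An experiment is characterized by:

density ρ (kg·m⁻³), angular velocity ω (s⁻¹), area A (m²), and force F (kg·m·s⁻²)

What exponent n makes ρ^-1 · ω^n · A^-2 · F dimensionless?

-2

Balance the T exponent: (-1)·n from ω, plus −(0) − 2·(0) + (-2) = -2 from the rest, must sum to zero.
−n − 2 = 0, so n = -2.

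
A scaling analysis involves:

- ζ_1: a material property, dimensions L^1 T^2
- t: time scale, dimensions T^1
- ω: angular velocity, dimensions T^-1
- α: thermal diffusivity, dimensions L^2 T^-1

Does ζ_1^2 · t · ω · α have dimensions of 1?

Sum the exponent of each base dimension across the product:
  L: 2·[ζ_1]_L + [t]_L + [ω]_L + [α]_L = 2·(1) + (0) + (0) + (2) = 4
  T: 2·[ζ_1]_T + [t]_T + [ω]_T + [α]_T = 2·(2) + (1) + (-1) + (-1) = 3
Net dimensions [L⁴ T³] ≠ [1] — not dimensionless.

no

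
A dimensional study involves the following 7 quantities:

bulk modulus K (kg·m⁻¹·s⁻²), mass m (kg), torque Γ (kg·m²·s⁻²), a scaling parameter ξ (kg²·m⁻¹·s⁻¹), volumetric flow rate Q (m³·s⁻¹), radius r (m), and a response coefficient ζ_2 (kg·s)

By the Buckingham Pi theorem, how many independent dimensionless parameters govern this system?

4

There are 7 variables and 3 base dimensions (M, L, T).
The dimension matrix has rank 3.
Independent dimensionless groups: 7 − 3 = 4.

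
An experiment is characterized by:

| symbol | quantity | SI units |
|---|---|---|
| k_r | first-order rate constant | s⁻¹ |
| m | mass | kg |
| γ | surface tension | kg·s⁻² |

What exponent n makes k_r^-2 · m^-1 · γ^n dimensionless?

1

Balance the M exponent: (1)·n from γ, plus −2·(0) − (1) = -1 from the rest, must sum to zero.
n − 1 = 0, so n = 1.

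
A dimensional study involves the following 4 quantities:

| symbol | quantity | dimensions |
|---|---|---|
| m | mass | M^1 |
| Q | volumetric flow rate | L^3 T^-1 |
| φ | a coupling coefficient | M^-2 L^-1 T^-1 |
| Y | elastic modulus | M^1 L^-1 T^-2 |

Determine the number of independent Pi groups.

1

There are 4 variables and 3 base dimensions (M, L, T).
The dimension matrix has rank 3.
Independent dimensionless groups: 4 − 3 = 1.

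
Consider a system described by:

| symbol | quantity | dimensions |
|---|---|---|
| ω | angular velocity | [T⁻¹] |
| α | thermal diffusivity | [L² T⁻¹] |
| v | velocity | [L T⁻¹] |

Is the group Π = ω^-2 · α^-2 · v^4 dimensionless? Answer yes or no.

yes

Sum the exponent of each base dimension across the product:
  M: −2·[ω]_M − 2·[α]_M + 4·[v]_M = −2·(0) − 2·(0) + 4·(0) = 0
  L: −2·[ω]_L − 2·[α]_L + 4·[v]_L = −2·(0) − 2·(2) + 4·(1) = 0
  T: −2·[ω]_T − 2·[α]_T + 4·[v]_T = −2·(-1) − 2·(-1) + 4·(-1) = 0
All base exponents vanish — dimensionless.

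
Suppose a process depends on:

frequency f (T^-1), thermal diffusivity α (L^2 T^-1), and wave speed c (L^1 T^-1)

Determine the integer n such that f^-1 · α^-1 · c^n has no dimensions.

Balance the L exponent: (1)·n from c, plus −(0) − (2) = -2 from the rest, must sum to zero.
n − 2 = 0, so n = 2.

2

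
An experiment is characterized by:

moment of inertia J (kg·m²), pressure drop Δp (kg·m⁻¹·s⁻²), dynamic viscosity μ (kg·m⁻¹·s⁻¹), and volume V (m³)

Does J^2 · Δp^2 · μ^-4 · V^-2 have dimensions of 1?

Sum the exponent of each base dimension across the product:
  M: 2·[J]_M + 2·[Δp]_M − 4·[μ]_M − 2·[V]_M = 2·(1) + 2·(1) − 4·(1) − 2·(0) = 0
  L: 2·[J]_L + 2·[Δp]_L − 4·[μ]_L − 2·[V]_L = 2·(2) + 2·(-1) − 4·(-1) − 2·(3) = 0
  T: 2·[J]_T + 2·[Δp]_T − 4·[μ]_T − 2·[V]_T = 2·(0) + 2·(-2) − 4·(-1) − 2·(0) = 0
All base exponents vanish — dimensionless.

yes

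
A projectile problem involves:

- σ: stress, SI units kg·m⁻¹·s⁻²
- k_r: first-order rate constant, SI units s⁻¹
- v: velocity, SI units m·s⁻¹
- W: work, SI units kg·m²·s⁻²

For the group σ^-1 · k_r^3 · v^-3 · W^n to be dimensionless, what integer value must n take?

Balance the M exponent: (1)·n from W, plus −(1) + 3·(0) − 3·(0) = -1 from the rest, must sum to zero.
n − 1 = 0, so n = 1.

1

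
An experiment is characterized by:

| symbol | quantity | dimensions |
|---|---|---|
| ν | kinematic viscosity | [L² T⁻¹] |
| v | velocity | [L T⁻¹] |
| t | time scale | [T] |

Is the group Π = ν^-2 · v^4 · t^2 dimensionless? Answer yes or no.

Sum the exponent of each base dimension across the product:
  M: −2·[ν]_M + 4·[v]_M + 2·[t]_M = −2·(0) + 4·(0) + 2·(0) = 0
  L: −2·[ν]_L + 4·[v]_L + 2·[t]_L = −2·(2) + 4·(1) + 2·(0) = 0
  T: −2·[ν]_T + 4·[v]_T + 2·[t]_T = −2·(-1) + 4·(-1) + 2·(1) = 0
All base exponents vanish — dimensionless.

yes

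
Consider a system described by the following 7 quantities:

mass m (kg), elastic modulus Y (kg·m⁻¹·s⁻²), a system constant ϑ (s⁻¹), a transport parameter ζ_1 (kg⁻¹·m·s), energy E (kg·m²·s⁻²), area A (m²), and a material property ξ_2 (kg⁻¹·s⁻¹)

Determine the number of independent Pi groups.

4

There are 7 variables and 3 base dimensions (M, L, T).
The dimension matrix has rank 3.
Independent dimensionless groups: 7 − 3 = 4.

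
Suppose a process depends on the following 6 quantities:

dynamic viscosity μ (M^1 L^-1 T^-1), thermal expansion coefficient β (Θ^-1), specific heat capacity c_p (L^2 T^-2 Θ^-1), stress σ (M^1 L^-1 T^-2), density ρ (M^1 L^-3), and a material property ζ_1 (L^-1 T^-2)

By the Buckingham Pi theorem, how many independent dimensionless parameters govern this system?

There are 6 variables and 4 base dimensions (M, L, T, Θ).
The dimension matrix has rank 4.
Independent dimensionless groups: 6 − 4 = 2.

2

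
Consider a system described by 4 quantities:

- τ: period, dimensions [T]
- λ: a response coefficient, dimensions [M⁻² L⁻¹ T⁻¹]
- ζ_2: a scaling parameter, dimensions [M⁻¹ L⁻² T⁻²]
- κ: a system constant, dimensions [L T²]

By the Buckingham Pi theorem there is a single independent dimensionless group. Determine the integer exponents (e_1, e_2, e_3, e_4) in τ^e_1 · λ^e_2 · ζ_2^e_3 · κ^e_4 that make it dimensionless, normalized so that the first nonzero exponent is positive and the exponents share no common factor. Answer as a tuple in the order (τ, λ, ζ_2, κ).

M: e_1·(0) + e_2·(-2) + e_3·(-1) + e_4·(0) = 0
L: e_1·(0) + e_2·(-1) + e_3·(-2) + e_4·(1) = 0
T: e_1·(1) + e_2·(-1) + e_3·(-2) + e_4·(2) = 0
Solving this homogeneous linear system for the smallest-integer solution (first nonzero entry positive) gives (3, 1, -2, -3).

(3, 1, -2, -3)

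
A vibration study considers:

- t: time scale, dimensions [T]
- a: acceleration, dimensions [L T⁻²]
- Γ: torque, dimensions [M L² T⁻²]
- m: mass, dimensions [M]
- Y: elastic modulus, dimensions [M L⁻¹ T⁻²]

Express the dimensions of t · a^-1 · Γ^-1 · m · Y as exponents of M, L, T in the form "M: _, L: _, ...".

Collect each base-dimension exponent across the product:
  M: (0) − (0) − (1) + (1) + (1) = 1
  L: (0) − (1) − (2) + (0) + (-1) = -4
  T: (1) − (-2) − (-2) + (0) + (-2) = 3
So the dimensions are [M L⁻⁴ T³].

M: 1, L: -4, T: 3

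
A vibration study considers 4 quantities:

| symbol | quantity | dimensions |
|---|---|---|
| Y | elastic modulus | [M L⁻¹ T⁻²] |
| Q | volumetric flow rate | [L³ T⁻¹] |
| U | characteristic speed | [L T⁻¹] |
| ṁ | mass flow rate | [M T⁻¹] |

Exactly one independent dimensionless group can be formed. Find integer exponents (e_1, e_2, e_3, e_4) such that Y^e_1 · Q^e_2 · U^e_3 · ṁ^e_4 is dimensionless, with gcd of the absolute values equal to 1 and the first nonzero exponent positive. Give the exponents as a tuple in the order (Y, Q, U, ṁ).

M: e_1·(1) + e_2·(0) + e_3·(0) + e_4·(1) = 0
L: e_1·(-1) + e_2·(3) + e_3·(1) + e_4·(0) = 0
T: e_1·(-2) + e_2·(-1) + e_3·(-1) + e_4·(-1) = 0
Solving this homogeneous linear system for the smallest-integer solution (first nonzero entry positive) gives (1, 1, -2, -1).

(1, 1, -2, -1)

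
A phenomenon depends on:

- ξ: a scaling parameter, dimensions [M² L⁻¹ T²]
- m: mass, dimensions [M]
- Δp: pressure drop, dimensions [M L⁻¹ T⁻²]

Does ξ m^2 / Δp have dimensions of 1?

no

Sum the exponent of each base dimension across the product:
  M: [ξ]_M + 2·[m]_M − [Δp]_M = (2) + 2·(1) − (1) = 3
  L: [ξ]_L + 2·[m]_L − [Δp]_L = (-1) + 2·(0) − (-1) = 0
  T: [ξ]_T + 2·[m]_T − [Δp]_T = (2) + 2·(0) − (-2) = 4
Net dimensions [M³ T⁴] ≠ [1] — not dimensionless.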